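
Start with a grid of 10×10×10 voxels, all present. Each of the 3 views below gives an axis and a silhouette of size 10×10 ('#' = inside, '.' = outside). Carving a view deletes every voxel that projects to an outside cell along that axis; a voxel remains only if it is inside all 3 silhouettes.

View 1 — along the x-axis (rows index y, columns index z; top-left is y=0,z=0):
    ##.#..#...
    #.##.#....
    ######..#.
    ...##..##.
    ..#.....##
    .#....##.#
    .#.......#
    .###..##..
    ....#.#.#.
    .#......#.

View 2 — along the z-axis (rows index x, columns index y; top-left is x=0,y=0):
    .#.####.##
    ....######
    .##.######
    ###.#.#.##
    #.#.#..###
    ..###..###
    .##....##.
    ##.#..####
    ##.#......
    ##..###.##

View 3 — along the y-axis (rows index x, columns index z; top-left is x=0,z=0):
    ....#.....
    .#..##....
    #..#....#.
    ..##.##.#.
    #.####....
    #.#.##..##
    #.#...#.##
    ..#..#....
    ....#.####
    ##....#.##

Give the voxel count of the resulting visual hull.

remaining voxels: 86

before carving: 1000 voxels (10×10×10)
[1] x-view keeps 38 columns → grid now 380
[2] z-view keeps 61 columns → grid now 221
[3] y-view keeps 40 columns → grid now 86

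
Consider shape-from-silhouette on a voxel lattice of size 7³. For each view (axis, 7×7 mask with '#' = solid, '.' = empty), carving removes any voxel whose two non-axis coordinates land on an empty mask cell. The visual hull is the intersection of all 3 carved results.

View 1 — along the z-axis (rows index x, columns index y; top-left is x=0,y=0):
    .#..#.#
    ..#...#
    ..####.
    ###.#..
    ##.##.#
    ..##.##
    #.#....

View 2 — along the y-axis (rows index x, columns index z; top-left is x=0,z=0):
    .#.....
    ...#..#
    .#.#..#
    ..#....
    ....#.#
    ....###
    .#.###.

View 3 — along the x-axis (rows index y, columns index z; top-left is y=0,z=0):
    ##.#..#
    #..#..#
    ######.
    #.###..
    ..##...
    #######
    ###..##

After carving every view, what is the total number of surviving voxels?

voxel count = 30

initial block: 7^3 = 343
after view 1 [z-axis, 24 of 49 cells solid] → remaining = 168
after view 2 [y-axis, 16 of 49 cells solid] → remaining = 53
after view 3 [x-axis, 31 of 49 cells solid] → remaining = 30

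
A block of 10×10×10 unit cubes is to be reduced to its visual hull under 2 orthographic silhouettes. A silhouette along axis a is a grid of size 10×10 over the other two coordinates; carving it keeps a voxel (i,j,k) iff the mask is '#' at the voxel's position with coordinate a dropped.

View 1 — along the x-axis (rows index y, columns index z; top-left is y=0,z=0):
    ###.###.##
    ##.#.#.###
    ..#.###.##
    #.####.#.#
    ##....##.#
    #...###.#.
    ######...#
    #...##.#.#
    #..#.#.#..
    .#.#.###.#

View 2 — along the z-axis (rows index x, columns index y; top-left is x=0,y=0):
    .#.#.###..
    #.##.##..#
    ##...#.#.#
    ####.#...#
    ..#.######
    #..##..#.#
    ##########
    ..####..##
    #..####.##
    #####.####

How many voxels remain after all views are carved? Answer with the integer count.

remaining voxels: 399

before carving: 1000 voxels (10×10×10)
carve view 1 (along x, YZ-mask fill 60/100): 600 voxels remain
carve view 2 (along z, XY-mask fill 66/100): 399 voxels remain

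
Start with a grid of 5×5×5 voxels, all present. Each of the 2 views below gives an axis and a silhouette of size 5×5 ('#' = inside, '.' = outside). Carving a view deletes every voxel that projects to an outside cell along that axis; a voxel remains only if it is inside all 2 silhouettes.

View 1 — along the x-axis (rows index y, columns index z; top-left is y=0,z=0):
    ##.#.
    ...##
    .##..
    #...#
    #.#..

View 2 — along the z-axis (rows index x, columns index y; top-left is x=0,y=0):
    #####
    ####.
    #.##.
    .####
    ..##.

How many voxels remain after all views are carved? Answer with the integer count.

remaining voxels: 39

before carving: 125 voxels (5×5×5)
V1 x: intersect with YZ mask (11 set) -- 55 left
V2 z: intersect with XY mask (18 set) -- 39 left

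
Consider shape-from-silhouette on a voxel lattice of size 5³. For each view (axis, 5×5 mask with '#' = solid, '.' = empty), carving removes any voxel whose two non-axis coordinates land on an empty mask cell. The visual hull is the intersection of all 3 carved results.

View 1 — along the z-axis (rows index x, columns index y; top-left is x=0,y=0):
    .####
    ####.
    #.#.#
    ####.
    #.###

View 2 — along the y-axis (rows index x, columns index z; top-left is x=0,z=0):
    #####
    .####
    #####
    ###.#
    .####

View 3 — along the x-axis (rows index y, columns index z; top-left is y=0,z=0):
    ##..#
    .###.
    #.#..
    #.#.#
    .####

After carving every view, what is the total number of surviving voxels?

before carving: 125 voxels (5×5×5)
carve view 1 (along z, XY-mask fill 19/25): 95 voxels remain
carve view 2 (along y, XZ-mask fill 22/25): 83 voxels remain
carve view 3 (along x, YZ-mask fill 15/25): 48 voxels remain

48 voxels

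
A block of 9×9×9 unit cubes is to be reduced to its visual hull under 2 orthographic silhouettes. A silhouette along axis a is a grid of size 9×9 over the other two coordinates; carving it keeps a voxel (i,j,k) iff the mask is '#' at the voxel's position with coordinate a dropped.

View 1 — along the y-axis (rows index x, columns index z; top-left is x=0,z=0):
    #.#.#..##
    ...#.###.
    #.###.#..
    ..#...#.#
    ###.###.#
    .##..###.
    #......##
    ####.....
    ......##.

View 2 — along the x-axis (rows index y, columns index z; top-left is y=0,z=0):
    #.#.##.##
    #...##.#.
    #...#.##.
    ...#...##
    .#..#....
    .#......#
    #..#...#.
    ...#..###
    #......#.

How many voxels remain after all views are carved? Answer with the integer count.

before carving: 729 voxels (9×9×9)
[1] y-view keeps 38 columns → grid now 342
[2] x-view keeps 30 columns → grid now 127

|visual hull| = 127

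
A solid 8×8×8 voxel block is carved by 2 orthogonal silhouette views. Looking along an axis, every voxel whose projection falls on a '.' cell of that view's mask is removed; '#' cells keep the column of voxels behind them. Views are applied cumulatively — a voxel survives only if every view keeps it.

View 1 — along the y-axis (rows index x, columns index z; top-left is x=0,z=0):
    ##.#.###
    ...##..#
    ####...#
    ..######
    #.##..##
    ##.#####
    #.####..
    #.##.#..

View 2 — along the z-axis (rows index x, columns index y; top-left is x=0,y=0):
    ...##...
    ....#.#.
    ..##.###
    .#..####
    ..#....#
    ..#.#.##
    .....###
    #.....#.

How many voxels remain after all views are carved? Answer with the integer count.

voxel count = 134

before carving: 512 voxels (8×8×8)
  1. axis=1 (XZ plane), |mask|=41  ⇒  voxels=328
  2. axis=2 (XY plane), |mask|=25  ⇒  voxels=134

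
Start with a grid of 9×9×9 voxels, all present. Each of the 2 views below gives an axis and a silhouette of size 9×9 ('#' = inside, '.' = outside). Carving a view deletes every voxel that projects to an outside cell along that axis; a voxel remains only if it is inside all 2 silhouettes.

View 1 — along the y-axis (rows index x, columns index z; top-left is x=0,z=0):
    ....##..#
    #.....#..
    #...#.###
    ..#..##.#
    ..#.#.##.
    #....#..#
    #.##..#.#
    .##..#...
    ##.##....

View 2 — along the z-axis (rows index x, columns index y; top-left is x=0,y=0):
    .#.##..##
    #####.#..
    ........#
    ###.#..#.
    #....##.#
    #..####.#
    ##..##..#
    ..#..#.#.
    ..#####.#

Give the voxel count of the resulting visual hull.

start: 9×9×9 = 729 voxels
[1] y-view keeps 33 columns → grid now 297
[2] z-view keeps 41 columns → grid now 144

|visual hull| = 144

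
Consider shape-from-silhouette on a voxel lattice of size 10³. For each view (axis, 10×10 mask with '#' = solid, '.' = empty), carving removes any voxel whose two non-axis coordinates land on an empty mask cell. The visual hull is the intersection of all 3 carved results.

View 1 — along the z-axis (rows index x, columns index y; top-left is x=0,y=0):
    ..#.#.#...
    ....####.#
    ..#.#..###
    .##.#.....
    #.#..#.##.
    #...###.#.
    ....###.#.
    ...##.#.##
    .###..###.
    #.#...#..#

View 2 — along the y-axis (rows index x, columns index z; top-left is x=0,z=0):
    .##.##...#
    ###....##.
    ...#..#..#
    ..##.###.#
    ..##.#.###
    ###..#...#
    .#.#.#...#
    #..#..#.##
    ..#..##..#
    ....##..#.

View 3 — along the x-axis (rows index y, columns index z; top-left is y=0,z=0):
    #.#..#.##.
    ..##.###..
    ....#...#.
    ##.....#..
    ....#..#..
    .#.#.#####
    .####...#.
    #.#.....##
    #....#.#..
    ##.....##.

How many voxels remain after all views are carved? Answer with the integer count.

initial block: 10^3 = 1000
carve view 1 (along z, XY-mask fill 45/100): 450 voxels remain
carve view 2 (along y, XZ-mask fill 46/100): 205 voxels remain
carve view 3 (along x, YZ-mask fill 40/100): 78 voxels remain

78 voxels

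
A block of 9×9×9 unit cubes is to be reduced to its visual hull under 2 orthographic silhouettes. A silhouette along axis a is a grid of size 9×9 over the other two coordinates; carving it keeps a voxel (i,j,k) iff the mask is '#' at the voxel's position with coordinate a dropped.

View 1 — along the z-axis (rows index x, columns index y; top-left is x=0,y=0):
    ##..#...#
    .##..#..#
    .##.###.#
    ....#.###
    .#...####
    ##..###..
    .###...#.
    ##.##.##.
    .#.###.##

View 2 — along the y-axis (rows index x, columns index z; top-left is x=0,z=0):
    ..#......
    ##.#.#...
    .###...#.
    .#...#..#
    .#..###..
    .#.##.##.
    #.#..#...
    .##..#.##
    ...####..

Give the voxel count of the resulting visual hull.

167 voxels

start: 9×9×9 = 729 voxels
after view 1 [z-axis, 44 of 81 cells solid] → remaining = 396
after view 2 [y-axis, 33 of 81 cells solid] → remaining = 167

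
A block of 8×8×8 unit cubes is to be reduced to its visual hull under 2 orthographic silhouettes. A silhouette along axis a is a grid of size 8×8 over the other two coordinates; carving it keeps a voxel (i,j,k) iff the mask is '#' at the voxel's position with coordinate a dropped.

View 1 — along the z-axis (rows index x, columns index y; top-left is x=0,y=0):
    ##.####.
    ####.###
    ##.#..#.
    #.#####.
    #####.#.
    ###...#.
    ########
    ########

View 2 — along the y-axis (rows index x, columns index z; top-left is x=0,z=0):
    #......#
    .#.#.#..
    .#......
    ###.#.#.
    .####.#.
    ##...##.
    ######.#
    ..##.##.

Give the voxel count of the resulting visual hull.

full grid |V| = 512
V1 z: intersect with XY mask (49 set) -- 392 left
V2 y: intersect with XZ mask (31 set) -- 201 left

|visual hull| = 201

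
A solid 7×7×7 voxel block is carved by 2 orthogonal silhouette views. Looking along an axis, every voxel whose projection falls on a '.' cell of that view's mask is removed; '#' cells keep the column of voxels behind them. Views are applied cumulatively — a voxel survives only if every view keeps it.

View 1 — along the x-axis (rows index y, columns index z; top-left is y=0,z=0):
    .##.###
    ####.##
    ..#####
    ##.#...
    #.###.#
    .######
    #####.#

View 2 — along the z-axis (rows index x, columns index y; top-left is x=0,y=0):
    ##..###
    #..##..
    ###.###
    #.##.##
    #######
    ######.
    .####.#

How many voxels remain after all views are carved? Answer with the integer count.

full grid |V| = 343
V1 x: intersect with YZ mask (36 set) -- 252 left
V2 z: intersect with XY mask (37 set) -- 190 left

190 voxels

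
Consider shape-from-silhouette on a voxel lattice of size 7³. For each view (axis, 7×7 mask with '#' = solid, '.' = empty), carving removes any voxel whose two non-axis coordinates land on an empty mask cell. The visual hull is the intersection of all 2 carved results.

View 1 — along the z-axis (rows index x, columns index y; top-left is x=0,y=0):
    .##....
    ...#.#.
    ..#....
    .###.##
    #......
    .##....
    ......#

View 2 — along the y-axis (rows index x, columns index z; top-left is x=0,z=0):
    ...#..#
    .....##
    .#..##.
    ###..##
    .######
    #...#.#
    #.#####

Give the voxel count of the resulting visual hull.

start: 7×7×7 = 343 voxels
carve view 1 (along z, XY-mask fill 14/49): 98 voxels remain
carve view 2 (along y, XZ-mask fill 27/49): 54 voxels remain

voxel count = 54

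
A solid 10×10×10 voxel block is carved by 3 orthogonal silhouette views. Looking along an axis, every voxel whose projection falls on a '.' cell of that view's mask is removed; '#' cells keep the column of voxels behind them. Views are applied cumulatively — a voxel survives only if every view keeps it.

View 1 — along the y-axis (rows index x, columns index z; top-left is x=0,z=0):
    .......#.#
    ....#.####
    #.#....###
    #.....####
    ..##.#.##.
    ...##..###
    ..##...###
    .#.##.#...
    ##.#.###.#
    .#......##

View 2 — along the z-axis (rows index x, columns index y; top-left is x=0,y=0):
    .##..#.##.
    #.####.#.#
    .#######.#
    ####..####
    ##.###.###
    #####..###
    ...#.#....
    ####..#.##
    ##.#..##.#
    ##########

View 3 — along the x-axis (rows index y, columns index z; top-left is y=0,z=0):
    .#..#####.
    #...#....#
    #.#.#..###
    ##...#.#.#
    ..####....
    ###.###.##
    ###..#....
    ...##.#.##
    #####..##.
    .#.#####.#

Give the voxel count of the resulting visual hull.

176 voxels

before carving: 1000 voxels (10×10×10)
[1] y-view keeps 46 columns → grid now 460
[2] z-view keeps 69 columns → grid now 315
[3] x-view keeps 55 columns → grid now 176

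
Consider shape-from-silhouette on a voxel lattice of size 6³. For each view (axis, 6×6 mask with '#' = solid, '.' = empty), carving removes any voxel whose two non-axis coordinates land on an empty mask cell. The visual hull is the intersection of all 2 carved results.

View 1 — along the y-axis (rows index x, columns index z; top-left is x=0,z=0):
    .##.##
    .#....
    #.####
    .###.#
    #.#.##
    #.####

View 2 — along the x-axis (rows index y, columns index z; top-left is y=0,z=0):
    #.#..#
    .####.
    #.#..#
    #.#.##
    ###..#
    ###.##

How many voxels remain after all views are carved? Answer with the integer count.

94 voxels

initial block: 6^3 = 216
after view 1 [y-axis, 23 of 36 cells solid] → remaining = 138
after view 2 [x-axis, 23 of 36 cells solid] → remaining = 94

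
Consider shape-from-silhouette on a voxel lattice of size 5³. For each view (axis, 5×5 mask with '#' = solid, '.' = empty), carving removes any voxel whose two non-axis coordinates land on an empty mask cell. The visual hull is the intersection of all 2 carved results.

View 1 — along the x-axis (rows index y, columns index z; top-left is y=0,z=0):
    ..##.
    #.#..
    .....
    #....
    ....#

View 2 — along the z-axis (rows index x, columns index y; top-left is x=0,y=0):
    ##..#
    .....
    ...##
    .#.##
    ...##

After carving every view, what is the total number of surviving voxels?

start: 5×5×5 = 125 voxels
step 1: project along x, AND mask (6/25) → |grid| = 30
step 2: project along z, AND mask (10/25) → |grid| = 13

voxel count = 13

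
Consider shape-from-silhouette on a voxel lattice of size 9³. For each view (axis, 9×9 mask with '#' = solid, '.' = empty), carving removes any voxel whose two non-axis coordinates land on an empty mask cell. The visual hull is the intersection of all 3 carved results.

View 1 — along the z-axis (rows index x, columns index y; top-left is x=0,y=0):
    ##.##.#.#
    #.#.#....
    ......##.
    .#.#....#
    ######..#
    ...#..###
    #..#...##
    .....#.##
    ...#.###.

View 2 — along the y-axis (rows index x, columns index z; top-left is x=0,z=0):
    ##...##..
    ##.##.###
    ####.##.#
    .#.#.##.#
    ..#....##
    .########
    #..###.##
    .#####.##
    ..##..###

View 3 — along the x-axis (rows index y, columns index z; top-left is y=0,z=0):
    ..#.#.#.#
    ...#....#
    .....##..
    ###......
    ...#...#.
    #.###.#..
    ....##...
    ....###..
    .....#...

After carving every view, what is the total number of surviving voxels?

start: 9×9×9 = 729 voxels
step 1: project along z, AND mask (36/81) → |grid| = 324
step 2: project along y, AND mask (52/81) → |grid| = 192
step 3: project along x, AND mask (24/81) → |grid| = 49

voxel count = 49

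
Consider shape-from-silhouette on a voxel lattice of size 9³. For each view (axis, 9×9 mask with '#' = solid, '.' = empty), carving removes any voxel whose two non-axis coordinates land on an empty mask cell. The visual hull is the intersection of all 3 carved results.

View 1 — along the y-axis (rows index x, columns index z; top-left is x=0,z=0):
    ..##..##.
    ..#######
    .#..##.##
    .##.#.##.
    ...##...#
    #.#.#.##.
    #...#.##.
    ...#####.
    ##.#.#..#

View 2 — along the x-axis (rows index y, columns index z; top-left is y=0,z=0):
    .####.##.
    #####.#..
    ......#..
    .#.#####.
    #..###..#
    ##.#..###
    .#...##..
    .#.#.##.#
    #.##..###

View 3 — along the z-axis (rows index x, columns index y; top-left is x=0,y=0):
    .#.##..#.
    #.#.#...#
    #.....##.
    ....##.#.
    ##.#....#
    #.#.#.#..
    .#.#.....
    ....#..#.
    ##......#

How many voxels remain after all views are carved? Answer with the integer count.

voxel count = 74

start: 9×9×9 = 729 voxels
step 1: project along y, AND mask (43/81) → |grid| = 387
step 2: project along x, AND mask (44/81) → |grid| = 213
step 3: project along z, AND mask (29/81) → |grid| = 74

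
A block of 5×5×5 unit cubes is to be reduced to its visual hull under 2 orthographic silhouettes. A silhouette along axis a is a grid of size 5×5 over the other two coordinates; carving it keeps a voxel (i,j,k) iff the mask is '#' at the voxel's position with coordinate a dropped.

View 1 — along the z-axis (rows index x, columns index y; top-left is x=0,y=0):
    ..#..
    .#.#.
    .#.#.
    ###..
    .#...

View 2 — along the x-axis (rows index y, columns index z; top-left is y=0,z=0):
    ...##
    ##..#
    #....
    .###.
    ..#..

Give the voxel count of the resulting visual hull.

22 voxels

initial block: 5^3 = 125
[1] z-view keeps 9 columns → grid now 45
[2] x-view keeps 10 columns → grid now 22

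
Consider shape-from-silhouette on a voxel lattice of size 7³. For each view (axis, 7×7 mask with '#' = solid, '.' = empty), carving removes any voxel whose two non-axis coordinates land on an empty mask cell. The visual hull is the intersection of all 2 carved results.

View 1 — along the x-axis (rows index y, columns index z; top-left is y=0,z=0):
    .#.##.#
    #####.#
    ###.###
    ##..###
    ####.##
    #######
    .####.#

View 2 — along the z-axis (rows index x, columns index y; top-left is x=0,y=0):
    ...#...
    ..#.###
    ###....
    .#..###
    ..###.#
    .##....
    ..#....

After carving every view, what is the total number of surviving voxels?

start: 7×7×7 = 343 voxels
  1. axis=0 (YZ plane), |mask|=39  ⇒  voxels=273
  2. axis=2 (XY plane), |mask|=19  ⇒  voxels=109

remaining voxels: 109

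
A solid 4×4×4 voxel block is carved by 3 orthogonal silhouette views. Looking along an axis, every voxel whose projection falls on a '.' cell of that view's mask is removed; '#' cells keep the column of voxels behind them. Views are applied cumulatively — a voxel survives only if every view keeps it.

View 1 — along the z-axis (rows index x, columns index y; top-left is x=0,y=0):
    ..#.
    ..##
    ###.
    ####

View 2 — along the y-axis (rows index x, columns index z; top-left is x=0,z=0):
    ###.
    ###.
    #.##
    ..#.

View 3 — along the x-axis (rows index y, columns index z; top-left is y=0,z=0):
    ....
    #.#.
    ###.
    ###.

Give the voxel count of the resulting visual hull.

voxel count = 16

initial block: 4^3 = 64
[1] z-view keeps 10 columns → grid now 40
[2] y-view keeps 10 columns → grid now 22
[3] x-view keeps 8 columns → grid now 16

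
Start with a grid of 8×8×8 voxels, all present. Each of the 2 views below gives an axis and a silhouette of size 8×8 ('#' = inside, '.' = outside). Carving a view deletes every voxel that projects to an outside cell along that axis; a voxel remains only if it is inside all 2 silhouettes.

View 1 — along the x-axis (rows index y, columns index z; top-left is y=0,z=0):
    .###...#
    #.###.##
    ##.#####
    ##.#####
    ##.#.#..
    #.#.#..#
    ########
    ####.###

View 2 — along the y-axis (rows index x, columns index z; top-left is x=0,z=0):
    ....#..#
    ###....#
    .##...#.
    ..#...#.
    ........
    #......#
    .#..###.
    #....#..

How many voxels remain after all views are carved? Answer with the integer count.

before carving: 512 voxels (8×8×8)
  1. axis=0 (YZ plane), |mask|=47  ⇒  voxels=376
  2. axis=1 (XZ plane), |mask|=19  ⇒  voxels=110

remaining voxels: 110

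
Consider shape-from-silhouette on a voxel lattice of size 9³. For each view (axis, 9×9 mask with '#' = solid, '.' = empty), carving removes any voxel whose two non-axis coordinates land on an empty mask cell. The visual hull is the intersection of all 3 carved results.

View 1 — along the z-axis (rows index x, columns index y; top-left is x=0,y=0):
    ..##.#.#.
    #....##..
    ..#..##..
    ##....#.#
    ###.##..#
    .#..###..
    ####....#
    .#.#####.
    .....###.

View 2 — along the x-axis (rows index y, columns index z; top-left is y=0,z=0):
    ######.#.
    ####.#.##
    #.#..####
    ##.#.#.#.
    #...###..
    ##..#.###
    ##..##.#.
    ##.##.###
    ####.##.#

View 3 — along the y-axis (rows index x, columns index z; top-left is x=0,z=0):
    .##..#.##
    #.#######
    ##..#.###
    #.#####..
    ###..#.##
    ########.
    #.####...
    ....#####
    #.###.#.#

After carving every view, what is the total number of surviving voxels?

initial block: 9^3 = 729
after view 1 [z-axis, 38 of 81 cells solid] → remaining = 342
after view 2 [x-axis, 54 of 81 cells solid] → remaining = 228
after view 3 [y-axis, 55 of 81 cells solid] → remaining = 155

155 voxels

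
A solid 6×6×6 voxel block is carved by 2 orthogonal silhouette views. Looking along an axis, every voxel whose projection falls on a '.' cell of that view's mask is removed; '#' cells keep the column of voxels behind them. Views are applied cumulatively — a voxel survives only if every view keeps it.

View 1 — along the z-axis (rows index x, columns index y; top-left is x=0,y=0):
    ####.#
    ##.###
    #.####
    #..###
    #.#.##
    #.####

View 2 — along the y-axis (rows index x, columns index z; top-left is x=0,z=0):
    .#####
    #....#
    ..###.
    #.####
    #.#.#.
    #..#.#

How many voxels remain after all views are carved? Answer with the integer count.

before carving: 216 voxels (6×6×6)
  1. axis=2 (XY plane), |mask|=28  ⇒  voxels=168
  2. axis=1 (XZ plane), |mask|=21  ⇒  voxels=97

|visual hull| = 97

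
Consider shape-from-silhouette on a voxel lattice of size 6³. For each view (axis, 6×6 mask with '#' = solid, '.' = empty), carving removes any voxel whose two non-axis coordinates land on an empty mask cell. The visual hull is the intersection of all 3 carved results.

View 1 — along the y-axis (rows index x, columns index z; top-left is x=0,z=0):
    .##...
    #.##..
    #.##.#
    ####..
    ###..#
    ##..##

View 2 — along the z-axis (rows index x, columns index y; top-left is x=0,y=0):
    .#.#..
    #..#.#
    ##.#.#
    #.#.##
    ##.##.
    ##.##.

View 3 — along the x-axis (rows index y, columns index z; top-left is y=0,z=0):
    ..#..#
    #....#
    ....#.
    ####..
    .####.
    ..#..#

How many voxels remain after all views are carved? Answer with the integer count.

initial block: 6^3 = 216
after view 1 [y-axis, 21 of 36 cells solid] → remaining = 126
after view 2 [z-axis, 21 of 36 cells solid] → remaining = 77
after view 3 [x-axis, 15 of 36 cells solid] → remaining = 37

voxel count = 37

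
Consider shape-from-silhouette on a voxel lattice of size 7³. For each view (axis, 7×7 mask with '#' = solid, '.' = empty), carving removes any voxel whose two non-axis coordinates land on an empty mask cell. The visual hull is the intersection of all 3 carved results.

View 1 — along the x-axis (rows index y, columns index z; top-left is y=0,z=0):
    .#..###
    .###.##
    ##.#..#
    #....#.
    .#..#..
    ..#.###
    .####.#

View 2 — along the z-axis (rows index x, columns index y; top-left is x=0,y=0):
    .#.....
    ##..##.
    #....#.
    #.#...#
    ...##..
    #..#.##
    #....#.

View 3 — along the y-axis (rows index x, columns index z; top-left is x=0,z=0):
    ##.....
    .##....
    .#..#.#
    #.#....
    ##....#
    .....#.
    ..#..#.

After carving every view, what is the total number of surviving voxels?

remaining voxels: 21

full grid |V| = 343
carve view 1 (along x, YZ-mask fill 26/49): 182 voxels remain
carve view 2 (along z, XY-mask fill 18/49): 68 voxels remain
carve view 3 (along y, XZ-mask fill 15/49): 21 voxels remain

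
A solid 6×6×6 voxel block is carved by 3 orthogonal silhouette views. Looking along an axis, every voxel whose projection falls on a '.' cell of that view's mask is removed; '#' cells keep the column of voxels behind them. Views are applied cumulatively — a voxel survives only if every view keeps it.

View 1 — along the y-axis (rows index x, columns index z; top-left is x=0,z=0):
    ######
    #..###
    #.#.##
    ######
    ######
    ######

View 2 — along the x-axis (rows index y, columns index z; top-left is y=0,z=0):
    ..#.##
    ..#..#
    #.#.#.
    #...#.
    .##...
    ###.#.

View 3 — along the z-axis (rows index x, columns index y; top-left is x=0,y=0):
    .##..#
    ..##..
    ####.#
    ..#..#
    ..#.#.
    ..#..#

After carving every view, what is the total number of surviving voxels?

remaining voxels: 45

full grid |V| = 216
after view 1 [y-axis, 32 of 36 cells solid] → remaining = 192
after view 2 [x-axis, 16 of 36 cells solid] → remaining = 87
after view 3 [z-axis, 16 of 36 cells solid] → remaining = 45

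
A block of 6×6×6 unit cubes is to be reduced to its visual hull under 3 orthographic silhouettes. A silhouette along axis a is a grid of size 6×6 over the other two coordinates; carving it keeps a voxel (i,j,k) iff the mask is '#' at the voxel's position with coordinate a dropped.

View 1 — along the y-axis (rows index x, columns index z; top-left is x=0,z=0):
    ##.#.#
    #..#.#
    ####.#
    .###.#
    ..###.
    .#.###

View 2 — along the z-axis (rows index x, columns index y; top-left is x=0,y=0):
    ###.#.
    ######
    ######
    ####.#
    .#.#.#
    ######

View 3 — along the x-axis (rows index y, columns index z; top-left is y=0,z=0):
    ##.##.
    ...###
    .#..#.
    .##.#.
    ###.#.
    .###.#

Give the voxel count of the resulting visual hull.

full grid |V| = 216
  1. axis=1 (XZ plane), |mask|=23  ⇒  voxels=138
  2. axis=2 (XY plane), |mask|=30  ⇒  voxels=117
  3. axis=0 (YZ plane), |mask|=20  ⇒  voxels=62

|visual hull| = 62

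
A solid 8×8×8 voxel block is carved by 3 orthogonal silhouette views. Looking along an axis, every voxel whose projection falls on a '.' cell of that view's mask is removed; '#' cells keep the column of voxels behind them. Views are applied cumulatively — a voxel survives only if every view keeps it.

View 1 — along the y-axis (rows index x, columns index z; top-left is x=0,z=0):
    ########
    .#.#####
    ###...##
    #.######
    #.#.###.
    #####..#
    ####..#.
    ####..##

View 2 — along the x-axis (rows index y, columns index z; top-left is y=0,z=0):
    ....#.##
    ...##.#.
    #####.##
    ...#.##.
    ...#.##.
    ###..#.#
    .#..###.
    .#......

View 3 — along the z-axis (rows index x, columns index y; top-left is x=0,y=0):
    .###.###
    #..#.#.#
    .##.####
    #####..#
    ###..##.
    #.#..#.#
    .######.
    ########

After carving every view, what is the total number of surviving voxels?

full grid |V| = 512
[1] y-view keeps 48 columns → grid now 384
[2] x-view keeps 29 columns → grid now 172
[3] z-view keeps 45 columns → grid now 129

129 voxels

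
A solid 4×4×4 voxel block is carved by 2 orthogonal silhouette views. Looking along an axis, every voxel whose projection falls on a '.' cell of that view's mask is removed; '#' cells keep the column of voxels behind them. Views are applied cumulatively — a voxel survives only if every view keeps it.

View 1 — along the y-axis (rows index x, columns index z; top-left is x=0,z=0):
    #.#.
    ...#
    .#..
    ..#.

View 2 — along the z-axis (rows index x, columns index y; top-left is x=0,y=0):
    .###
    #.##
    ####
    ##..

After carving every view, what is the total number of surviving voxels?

start: 4×4×4 = 64 voxels
  1. axis=1 (XZ plane), |mask|=5  ⇒  voxels=20
  2. axis=2 (XY plane), |mask|=12  ⇒  voxels=15

remaining voxels: 15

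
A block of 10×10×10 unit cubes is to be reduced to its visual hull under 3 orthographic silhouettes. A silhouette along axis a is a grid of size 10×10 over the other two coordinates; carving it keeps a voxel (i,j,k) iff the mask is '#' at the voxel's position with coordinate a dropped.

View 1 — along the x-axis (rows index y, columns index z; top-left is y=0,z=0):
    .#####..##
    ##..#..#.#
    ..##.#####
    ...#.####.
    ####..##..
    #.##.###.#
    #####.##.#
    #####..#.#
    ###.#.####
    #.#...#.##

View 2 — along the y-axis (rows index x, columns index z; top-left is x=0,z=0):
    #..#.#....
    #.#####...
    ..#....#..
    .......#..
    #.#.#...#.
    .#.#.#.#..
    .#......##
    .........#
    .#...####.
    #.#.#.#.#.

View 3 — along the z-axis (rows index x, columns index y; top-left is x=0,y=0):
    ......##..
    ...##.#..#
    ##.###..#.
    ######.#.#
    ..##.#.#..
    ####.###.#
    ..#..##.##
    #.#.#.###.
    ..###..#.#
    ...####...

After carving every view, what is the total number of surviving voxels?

|visual hull| = 104

full grid |V| = 1000
  1. axis=0 (YZ plane), |mask|=65  ⇒  voxels=650
  2. axis=1 (XZ plane), |mask|=34  ⇒  voxels=219
  3. axis=2 (XY plane), |mask|=52  ⇒  voxels=104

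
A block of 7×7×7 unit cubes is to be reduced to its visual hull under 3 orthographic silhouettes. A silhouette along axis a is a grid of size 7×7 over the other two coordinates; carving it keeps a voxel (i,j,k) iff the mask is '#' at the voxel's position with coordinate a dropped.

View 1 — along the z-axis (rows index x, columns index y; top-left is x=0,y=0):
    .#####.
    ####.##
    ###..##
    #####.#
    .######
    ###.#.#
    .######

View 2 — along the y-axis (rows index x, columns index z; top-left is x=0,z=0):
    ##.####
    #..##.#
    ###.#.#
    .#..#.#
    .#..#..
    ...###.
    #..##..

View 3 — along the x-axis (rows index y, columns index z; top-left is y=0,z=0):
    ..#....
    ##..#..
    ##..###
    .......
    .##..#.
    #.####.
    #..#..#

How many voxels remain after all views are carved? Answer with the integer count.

65 voxels

start: 7×7×7 = 343 voxels
[1] z-view keeps 39 columns → grid now 273
[2] y-view keeps 26 columns → grid now 142
[3] x-view keeps 20 columns → grid now 65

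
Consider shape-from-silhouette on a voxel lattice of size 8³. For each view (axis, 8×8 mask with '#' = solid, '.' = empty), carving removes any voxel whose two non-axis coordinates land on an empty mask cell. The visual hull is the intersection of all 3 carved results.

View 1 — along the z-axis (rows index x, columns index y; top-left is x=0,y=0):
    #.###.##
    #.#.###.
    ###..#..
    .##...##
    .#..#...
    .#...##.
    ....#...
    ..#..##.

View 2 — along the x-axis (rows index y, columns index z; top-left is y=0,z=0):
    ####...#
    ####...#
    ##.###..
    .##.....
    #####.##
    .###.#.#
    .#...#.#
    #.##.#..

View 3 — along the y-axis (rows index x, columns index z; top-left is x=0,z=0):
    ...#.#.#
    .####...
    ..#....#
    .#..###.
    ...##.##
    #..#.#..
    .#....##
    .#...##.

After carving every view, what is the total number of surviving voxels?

start: 8×8×8 = 512 voxels
carve view 1 (along z, XY-mask fill 28/64): 224 voxels remain
carve view 2 (along x, YZ-mask fill 36/64): 133 voxels remain
carve view 3 (along y, XZ-mask fill 26/64): 57 voxels remain

voxel count = 57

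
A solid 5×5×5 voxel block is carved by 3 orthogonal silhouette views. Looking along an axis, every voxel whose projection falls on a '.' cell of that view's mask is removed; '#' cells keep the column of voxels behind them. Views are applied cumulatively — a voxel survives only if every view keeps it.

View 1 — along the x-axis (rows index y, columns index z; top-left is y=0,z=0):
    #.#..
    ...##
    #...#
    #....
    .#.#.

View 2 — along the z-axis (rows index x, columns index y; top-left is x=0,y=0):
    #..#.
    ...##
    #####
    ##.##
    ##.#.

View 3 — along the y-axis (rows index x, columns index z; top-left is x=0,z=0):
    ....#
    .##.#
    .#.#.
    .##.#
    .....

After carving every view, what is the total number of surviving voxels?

7 voxels

before carving: 125 voxels (5×5×5)
  1. axis=0 (YZ plane), |mask|=9  ⇒  voxels=45
  2. axis=2 (XY plane), |mask|=16  ⇒  voxels=27
  3. axis=1 (XZ plane), |mask|=9  ⇒  voxels=7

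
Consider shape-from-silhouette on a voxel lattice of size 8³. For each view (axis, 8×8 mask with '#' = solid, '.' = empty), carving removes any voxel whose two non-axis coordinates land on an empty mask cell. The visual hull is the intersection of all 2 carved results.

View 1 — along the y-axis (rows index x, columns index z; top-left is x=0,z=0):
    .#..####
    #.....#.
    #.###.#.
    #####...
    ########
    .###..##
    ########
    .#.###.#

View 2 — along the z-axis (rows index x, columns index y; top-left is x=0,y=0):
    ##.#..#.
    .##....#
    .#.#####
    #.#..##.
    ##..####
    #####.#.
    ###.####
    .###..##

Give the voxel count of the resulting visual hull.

235 voxels

initial block: 8^3 = 512
step 1: project along y, AND mask (43/64) → |grid| = 344
step 2: project along z, AND mask (41/64) → |grid| = 235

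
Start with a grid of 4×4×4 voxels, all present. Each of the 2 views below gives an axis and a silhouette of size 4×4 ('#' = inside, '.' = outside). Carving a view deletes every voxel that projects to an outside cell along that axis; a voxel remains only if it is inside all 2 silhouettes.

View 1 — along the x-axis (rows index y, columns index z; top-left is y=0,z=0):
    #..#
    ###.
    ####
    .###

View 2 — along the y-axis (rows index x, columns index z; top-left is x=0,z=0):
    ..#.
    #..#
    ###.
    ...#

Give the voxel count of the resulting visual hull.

|visual hull| = 21

before carving: 64 voxels (4×4×4)
  1. axis=0 (YZ plane), |mask|=12  ⇒  voxels=48
  2. axis=1 (XZ plane), |mask|=7  ⇒  voxels=21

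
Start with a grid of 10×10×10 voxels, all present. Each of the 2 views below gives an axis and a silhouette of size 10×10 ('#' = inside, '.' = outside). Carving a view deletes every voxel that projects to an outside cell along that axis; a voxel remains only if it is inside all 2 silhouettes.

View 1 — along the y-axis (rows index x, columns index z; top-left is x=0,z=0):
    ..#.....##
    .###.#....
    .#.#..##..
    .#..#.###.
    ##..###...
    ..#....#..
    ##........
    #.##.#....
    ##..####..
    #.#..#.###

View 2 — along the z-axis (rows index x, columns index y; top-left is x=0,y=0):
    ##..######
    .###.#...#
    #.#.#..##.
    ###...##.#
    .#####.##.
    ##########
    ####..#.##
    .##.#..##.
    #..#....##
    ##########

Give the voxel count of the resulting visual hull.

start: 10×10×10 = 1000 voxels
[1] y-view keeps 41 columns → grid now 410
[2] z-view keeps 67 columns → grid now 267

remaining voxels: 267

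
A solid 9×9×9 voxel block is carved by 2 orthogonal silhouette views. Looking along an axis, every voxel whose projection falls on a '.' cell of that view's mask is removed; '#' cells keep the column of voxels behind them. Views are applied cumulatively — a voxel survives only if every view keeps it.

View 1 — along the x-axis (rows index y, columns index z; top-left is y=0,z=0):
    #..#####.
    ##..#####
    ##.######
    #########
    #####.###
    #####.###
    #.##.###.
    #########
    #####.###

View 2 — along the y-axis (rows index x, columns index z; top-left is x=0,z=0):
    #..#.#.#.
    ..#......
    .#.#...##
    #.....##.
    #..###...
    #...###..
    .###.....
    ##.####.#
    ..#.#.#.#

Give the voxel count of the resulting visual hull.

264 voxels

before carving: 729 voxels (9×9×9)
after view 1 [x-axis, 69 of 81 cells solid] → remaining = 621
after view 2 [y-axis, 34 of 81 cells solid] → remaining = 264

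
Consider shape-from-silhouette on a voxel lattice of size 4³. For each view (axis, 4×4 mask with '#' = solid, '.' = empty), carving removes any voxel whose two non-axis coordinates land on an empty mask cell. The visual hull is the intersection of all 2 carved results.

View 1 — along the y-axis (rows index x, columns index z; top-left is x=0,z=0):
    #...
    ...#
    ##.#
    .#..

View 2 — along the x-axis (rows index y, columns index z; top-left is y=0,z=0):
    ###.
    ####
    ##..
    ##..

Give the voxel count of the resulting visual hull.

full grid |V| = 64
  1. axis=1 (XZ plane), |mask|=6  ⇒  voxels=24
  2. axis=0 (YZ plane), |mask|=11  ⇒  voxels=18

voxel count = 18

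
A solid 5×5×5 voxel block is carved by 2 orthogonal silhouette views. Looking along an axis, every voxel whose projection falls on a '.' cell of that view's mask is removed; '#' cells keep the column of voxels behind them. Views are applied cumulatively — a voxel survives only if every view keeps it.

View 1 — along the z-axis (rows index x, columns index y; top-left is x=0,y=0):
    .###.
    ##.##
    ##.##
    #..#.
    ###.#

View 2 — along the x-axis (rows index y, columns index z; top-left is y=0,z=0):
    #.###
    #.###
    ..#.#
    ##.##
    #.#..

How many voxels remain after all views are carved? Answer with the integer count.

58 voxels

before carving: 125 voxels (5×5×5)
V1 z: intersect with XY mask (17 set) -- 85 left
V2 x: intersect with YZ mask (16 set) -- 58 left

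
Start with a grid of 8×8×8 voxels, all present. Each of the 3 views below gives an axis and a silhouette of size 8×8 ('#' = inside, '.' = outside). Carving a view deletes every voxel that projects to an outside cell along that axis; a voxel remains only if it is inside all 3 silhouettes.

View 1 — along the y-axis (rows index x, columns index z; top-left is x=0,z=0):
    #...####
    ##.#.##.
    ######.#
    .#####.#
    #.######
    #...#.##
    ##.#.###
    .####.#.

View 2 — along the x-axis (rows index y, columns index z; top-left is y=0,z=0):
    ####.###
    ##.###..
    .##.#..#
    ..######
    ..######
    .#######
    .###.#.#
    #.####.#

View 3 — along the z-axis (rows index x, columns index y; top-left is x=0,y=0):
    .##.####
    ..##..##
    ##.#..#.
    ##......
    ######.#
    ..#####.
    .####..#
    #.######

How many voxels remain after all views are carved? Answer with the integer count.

start: 8×8×8 = 512 voxels
step 1: project along y, AND mask (45/64) → |grid| = 360
step 2: project along x, AND mask (46/64) → |grid| = 257
step 3: project along z, AND mask (40/64) → |grid| = 152

voxel count = 152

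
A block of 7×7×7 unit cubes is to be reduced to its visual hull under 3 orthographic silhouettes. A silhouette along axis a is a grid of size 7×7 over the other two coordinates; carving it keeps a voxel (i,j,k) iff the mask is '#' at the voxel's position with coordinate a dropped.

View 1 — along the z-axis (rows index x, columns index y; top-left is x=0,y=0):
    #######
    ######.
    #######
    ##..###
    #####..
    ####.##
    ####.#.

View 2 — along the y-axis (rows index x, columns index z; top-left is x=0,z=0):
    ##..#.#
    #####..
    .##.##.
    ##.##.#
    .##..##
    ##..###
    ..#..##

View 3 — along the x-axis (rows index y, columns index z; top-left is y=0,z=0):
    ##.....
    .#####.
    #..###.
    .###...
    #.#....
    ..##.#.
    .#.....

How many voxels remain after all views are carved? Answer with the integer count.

initial block: 7^3 = 343
  1. axis=2 (XY plane), |mask|=41  ⇒  voxels=287
  2. axis=1 (XZ plane), |mask|=30  ⇒  voxels=176
  3. axis=0 (YZ plane), |mask|=20  ⇒  voxels=71

remaining voxels: 71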